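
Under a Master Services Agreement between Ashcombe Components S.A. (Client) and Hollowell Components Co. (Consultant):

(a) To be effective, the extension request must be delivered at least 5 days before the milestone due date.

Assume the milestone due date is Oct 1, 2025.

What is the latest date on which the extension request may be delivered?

Sep 26, 2025

Counting back 5 calendar days from Oct 1, 2025 gives Sep 26, 2025.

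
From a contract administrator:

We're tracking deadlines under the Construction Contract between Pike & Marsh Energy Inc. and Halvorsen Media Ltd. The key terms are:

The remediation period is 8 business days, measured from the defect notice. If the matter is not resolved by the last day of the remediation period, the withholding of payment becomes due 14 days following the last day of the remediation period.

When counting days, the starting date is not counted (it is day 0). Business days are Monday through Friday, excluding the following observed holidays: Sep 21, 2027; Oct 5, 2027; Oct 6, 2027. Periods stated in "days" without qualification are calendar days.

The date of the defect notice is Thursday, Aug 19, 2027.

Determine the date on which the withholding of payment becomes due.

From Thursday, Aug 19, 2027, 8 business days (Aug 20, Aug 23, Aug 24, Aug 25, Aug 26, Aug 27, Aug 30, Aug 31, skipping weekends) brings us to Tuesday, Aug 31, 2027, which is the last day of the remediation period.
The date on which the withholding of payment becomes due: Aug 31, 2027 + 14 days = Sep 14, 2027.

Sep 14, 2027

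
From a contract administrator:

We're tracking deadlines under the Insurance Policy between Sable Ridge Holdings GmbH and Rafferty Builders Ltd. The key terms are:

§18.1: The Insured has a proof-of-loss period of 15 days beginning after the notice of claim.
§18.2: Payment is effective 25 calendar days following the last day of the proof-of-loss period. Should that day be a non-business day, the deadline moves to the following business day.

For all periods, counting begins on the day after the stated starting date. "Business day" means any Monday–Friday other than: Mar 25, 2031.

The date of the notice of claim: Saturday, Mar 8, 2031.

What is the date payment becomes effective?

Adding 15 calendar days to Mar 8, 2031 gives Mar 23, 2031, which is the last day of the proof-of-loss period.
Adding 25 calendar days to Mar 23, 2031 gives Apr 17, 2031, which is the date payment becomes effective. Apr 17, 2031 is a Thursday and is not a listed holiday, so no roll-forward applies.

Apr 17, 2031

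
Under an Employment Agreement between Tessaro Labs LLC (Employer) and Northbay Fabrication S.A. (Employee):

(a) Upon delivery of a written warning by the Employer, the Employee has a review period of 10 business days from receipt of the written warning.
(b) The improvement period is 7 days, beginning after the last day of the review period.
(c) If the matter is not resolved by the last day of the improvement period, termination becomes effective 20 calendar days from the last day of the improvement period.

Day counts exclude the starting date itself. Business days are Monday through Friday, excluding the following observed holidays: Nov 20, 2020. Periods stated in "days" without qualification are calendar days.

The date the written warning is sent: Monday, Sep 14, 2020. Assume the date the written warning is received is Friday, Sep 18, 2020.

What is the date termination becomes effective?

From Friday, Sep 18, 2020, 10 business days (Sep 21, Sep 22, Sep 23, Sep 24, Sep 25, Sep 28, Sep 29, Sep 30, Oct 1, Oct 2, skipping weekends) brings us to Friday, Oct 2, 2020, which is the last day of the review period.
The last day of the improvement period: Oct 2, 2020 + 7 days = Oct 9, 2020.
Adding 20 calendar days to Oct 9, 2020 gives Oct 29, 2020, which is the date termination becomes effective.

Oct 29, 2020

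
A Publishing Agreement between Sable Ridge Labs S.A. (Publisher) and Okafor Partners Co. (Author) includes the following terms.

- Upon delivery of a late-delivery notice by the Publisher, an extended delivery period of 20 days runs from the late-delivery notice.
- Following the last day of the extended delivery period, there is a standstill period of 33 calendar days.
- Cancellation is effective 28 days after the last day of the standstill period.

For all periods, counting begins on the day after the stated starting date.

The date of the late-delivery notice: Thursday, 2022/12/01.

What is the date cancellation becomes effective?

2023/02/20

Adding 20 calendar days to 2022/12/01 gives 2022/12/21, which is the last day of the extended delivery period.
Adding 33 calendar days to 2022/12/21 gives 2023/01/23, which is the last day of the standstill period.
Adding 28 calendar days to 2023/01/23 gives 2023/02/20, which is the date cancellation becomes effective.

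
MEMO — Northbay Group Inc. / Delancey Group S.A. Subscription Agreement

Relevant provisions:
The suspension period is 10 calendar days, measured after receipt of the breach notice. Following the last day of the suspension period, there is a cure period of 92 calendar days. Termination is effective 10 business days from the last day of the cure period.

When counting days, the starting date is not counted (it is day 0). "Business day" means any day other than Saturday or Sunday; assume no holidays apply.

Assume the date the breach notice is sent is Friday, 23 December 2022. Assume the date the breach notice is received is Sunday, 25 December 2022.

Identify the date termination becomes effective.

20 April 2023

Adding 10 calendar days to 25 December 2022 gives 4 January 2023, which is the last day of the suspension period.
Adding 92 calendar days to 4 January 2023 gives 6 April 2023, which is the last day of the cure period.
The date termination becomes effective: counting 10 business days from Thursday, 6 April 2023 (Apr 7, Apr 10, Apr 11, Apr 12, Apr 13, Apr 14, Apr 17, Apr 18, Apr 19, Apr 20, skipping weekends) reaches Thursday, 20 April 2023.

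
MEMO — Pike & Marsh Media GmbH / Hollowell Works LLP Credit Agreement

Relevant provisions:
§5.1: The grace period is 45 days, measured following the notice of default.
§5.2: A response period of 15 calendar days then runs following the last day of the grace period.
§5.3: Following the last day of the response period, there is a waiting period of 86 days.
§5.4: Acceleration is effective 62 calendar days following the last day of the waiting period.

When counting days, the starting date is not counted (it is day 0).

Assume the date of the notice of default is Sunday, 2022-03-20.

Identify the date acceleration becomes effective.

2022-10-14

The last day of the grace period: 2022-03-20 + 45 days = 2022-05-04.
Adding 15 calendar days to 2022-05-04 gives 2022-05-19, which is the last day of the response period.
The last day of the waiting period: 86 calendar days after 2022-05-19 is 2022-08-13.
The date acceleration becomes effective: 2022-08-13 + 62 days = 2022-10-14.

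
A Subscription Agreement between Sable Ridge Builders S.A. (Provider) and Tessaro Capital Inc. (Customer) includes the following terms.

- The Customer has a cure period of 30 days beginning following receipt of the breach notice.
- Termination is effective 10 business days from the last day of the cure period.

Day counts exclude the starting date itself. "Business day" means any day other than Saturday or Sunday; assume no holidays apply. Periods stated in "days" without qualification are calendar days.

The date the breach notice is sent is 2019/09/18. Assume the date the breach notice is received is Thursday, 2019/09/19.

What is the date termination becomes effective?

2019/11/01

The last day of the cure period: 30 calendar days after 2019/09/19 is 2019/10/19.
The date termination becomes effective: 10 business days after Saturday, 2019/10/19, skipping weekends — Oct 21, Oct 22, Oct 23, Oct 24, Oct 25, Oct 28, Oct 29, Oct 30, Oct 31, Nov 1 — lands on Friday, 2019/11/01.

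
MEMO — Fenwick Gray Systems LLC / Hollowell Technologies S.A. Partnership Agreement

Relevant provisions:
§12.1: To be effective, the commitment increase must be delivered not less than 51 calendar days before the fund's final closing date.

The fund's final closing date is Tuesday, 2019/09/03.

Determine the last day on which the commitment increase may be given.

2019/07/14

2019/09/03 minus 51 days is 2019/07/14.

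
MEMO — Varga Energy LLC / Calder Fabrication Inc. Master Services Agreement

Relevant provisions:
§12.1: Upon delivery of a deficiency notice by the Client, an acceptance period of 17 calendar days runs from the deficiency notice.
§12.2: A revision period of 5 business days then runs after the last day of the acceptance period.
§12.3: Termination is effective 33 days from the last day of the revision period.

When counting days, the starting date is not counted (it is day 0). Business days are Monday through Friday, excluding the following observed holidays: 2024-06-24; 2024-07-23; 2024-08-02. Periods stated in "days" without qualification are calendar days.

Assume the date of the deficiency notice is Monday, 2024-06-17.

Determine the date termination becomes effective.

The last day of the acceptance period: 2024-06-17 + 17 days = 2024-07-04.
The last day of the revision period: 5 business days after Thursday, 2024-07-04, skipping weekends — Jul 5, Jul 8, Jul 9, Jul 10, Jul 11 — lands on Thursday, 2024-07-11.
The date termination becomes effective: 2024-07-11 + 33 days = 2024-08-13.

2024-08-13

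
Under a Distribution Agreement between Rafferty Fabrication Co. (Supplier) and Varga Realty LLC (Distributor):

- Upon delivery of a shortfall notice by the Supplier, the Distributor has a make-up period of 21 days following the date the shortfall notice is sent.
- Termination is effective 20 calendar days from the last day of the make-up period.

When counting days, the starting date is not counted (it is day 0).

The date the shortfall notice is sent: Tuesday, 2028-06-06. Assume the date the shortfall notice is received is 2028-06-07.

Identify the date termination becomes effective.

The last day of the make-up period: 21 calendar days after 2028-06-06 is 2028-06-27.
The date termination becomes effective: 2028-06-27 + 20 days = 2028-07-17.

2028-07-17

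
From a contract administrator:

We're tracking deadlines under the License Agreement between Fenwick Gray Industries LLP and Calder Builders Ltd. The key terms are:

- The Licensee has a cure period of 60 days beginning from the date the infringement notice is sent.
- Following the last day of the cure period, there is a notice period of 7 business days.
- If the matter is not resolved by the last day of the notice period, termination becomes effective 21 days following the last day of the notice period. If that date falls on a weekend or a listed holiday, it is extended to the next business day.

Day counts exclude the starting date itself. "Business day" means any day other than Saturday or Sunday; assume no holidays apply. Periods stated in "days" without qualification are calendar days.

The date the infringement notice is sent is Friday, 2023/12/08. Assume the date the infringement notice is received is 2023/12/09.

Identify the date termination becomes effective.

2024/03/07

Adding 60 calendar days to 2023/12/08 gives 2024/02/06, which is the last day of the cure period.
The last day of the notice period: 7 business days after Tuesday, 2024/02/06, skipping weekends — Feb 7, Feb 8, Feb 9, Feb 12, Feb 13, Feb 14, Feb 15 — lands on Thursday, 2024/02/15.
The date termination becomes effective: 21 calendar days after 2024/02/15 is 2024/03/07. 2024/03/07 is a Thursday, so no roll-forward applies.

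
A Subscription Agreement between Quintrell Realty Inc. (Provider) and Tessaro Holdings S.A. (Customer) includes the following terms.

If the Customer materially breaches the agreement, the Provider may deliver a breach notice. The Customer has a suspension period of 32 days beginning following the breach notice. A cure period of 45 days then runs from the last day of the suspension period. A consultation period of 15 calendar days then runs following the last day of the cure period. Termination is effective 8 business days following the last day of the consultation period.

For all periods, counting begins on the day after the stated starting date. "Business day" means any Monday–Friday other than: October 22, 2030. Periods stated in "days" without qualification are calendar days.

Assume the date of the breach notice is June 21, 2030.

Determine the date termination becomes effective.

October 2, 2030

The last day of the suspension period: June 21, 2030 + 32 days = July 23, 2030.
The last day of the cure period: 45 calendar days after July 23, 2030 is September 6, 2030.
The last day of the consultation period: 15 calendar days after September 6, 2030 is September 21, 2030.
From Saturday, September 21, 2030, 8 business days (Sep 23, Sep 24, Sep 25, Sep 26, Sep 27, Sep 30, Oct 1, Oct 2, skipping weekends) brings us to Wednesday, October 2, 2030, which is the date termination becomes effective.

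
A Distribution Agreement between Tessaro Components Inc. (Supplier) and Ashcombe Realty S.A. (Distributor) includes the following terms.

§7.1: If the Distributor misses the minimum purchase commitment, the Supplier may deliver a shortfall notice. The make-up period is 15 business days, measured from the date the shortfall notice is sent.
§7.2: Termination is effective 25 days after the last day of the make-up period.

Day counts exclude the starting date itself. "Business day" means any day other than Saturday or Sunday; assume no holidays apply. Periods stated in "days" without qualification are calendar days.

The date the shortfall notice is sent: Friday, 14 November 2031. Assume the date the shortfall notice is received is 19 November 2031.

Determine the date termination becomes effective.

The last day of the make-up period: counting 15 business days from Friday, 14 November 2031 (Nov 17, Nov 18, Nov 19, Nov 20, …, Dec 3, Dec 4, Dec 5, skipping weekends) reaches Friday, 5 December 2031.
The date termination becomes effective: 5 December 2031 + 25 days = 30 December 2031.

30 December 2031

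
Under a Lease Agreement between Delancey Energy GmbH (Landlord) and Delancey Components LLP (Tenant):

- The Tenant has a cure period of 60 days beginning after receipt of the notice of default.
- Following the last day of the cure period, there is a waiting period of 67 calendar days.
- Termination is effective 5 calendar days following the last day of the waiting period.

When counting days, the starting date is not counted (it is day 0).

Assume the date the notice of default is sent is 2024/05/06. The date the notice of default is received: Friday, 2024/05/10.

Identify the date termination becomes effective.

The last day of the cure period: 60 calendar days after 2024/05/10 is 2024/07/09.
Adding 67 calendar days to 2024/07/09 gives 2024/09/14, which is the last day of the waiting period.
The date termination becomes effective: 2024/09/14 + 5 days = 2024/09/19.

2024/09/19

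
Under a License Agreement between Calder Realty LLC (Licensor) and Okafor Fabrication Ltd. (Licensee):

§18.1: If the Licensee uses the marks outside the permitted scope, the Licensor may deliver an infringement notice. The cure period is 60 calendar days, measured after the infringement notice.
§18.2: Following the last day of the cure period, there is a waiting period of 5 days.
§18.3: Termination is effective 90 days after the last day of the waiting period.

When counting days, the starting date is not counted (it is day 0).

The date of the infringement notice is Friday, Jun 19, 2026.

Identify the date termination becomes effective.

The last day of the cure period: 60 calendar days after Jun 19, 2026 is Aug 18, 2026.
Adding 5 calendar days to Aug 18, 2026 gives Aug 23, 2026, which is the last day of the waiting period.
Adding 90 calendar days to Aug 23, 2026 gives Nov 21, 2026, which is the date termination becomes effective.

Nov 21, 2026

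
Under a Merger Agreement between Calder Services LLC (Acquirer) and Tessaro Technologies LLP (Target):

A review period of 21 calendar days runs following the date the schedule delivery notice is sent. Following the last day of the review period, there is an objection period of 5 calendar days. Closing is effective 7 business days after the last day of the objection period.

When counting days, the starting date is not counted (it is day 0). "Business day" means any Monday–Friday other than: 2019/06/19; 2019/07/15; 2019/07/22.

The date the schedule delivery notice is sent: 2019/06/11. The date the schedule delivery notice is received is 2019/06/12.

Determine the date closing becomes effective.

The last day of the review period: 21 calendar days after 2019/06/11 is 2019/07/02.
Adding 5 calendar days to 2019/07/02 gives 2019/07/07, which is the last day of the objection period.
The date closing becomes effective: counting 7 business days from Sunday, 2019/07/07 (Jul 8, Jul 9, Jul 10, Jul 11, Jul 12, Jul 16, Jul 17, skipping weekends and the listed holiday on Jul 15) reaches Wednesday, 2019/07/17.

2019/07/17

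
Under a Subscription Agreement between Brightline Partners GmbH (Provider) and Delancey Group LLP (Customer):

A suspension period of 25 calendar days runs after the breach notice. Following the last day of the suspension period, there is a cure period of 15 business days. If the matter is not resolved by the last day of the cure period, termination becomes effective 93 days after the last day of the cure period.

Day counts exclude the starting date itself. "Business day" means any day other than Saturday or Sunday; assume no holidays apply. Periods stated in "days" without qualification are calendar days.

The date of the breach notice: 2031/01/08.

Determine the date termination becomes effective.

2031/05/25

Adding 25 calendar days to 2031/01/08 gives 2031/02/02, which is the last day of the suspension period.
The last day of the cure period: 15 business days after Sunday, 2031/02/02, skipping weekends — Feb 3, Feb 4, Feb 5, Feb 6, …, Feb 19, Feb 20, Feb 21 — lands on Friday, 2031/02/21.
The date termination becomes effective: 93 calendar days after 2031/02/21 is 2031/05/25.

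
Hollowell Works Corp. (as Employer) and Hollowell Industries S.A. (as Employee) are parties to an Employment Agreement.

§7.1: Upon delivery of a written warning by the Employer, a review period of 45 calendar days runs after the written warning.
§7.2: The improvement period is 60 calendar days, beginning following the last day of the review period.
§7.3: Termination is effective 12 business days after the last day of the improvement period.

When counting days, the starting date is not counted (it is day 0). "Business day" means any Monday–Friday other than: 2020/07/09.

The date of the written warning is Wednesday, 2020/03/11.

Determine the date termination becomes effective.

The last day of the review period: 2020/03/11 + 45 days = 2020/04/25.
Adding 60 calendar days to 2020/04/25 gives 2020/06/24, which is the last day of the improvement period.
From Wednesday, 2020/06/24, 12 business days (Jun 25, Jun 26, Jun 29, Jun 30, …, Jul 8, Jul 10, Jul 13, skipping weekends and the listed holiday on Jul 9) brings us to Monday, 2020/07/13, which is the date termination becomes effective.

2020/07/13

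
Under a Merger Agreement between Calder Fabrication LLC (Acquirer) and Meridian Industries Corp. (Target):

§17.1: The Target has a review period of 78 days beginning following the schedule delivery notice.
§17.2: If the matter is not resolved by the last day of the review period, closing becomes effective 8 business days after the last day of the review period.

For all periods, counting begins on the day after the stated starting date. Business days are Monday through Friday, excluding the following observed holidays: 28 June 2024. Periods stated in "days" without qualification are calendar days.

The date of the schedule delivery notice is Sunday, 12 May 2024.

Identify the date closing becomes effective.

8 August 2024

The last day of the review period: 12 May 2024 + 78 days = 29 July 2024.
From Monday, 29 July 2024, 8 business days (Jul 30, Jul 31, Aug 1, Aug 2, Aug 5, Aug 6, Aug 7, Aug 8, skipping weekends) brings us to Thursday, 8 August 2024, which is the date closing becomes effective.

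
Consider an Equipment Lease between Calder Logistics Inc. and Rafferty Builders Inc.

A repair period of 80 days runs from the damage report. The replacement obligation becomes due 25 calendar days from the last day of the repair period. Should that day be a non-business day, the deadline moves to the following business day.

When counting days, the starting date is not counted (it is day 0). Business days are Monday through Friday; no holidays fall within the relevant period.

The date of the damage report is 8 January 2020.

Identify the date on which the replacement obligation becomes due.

22 April 2020

The last day of the repair period: 80 calendar days after 8 January 2020 is 28 March 2020.
Adding 25 calendar days to 28 March 2020 gives 22 April 2020, which is the date on which the replacement obligation becomes due. 22 April 2020 is a Wednesday, so no roll-forward applies.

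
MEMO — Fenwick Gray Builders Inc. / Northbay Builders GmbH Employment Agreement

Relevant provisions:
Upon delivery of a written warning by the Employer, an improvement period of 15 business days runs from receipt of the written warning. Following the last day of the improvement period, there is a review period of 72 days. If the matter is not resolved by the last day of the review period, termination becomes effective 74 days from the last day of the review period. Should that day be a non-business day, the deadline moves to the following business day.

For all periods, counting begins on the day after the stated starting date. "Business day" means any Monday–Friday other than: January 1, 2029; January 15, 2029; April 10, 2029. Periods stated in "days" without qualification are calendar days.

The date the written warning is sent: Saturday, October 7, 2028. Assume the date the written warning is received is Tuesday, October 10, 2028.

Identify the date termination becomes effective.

March 26, 2029

The last day of the improvement period: counting 15 business days from Tuesday, October 10, 2028 (Oct 11, Oct 12, Oct 13, Oct 16, …, Oct 27, Oct 30, Oct 31, skipping weekends) reaches Tuesday, October 31, 2028.
The last day of the review period: October 31, 2028 + 72 days = January 11, 2029.
The date termination becomes effective: 74 calendar days after January 11, 2029 is March 26, 2029. March 26, 2029 is a Monday and is not a listed holiday, so no roll-forward applies.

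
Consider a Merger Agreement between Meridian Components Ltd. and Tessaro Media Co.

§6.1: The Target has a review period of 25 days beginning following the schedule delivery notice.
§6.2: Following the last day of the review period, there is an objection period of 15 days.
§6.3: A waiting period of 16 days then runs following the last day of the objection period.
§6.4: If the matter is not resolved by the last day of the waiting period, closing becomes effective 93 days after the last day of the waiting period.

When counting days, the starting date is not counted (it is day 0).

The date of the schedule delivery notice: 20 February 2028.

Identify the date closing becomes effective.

18 July 2028

The last day of the review period: 25 calendar days after 20 February 2028 is 16 March 2028.
Adding 15 calendar days to 16 March 2028 gives 31 March 2028, which is the last day of the objection period.
Adding 16 calendar days to 31 March 2028 gives 16 April 2028, which is the last day of the waiting period.
The date closing becomes effective: 93 calendar days after 16 April 2028 is 18 July 2028.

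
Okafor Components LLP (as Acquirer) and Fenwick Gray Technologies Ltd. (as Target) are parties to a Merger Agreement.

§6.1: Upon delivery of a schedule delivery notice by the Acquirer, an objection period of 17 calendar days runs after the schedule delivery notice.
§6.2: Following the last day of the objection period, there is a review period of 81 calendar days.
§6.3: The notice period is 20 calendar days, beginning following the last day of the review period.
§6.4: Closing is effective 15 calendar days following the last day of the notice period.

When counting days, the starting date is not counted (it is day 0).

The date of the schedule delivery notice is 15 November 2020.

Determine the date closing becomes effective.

Adding 17 calendar days to 15 November 2020 gives 2 December 2020, which is the last day of the objection period.
Adding 81 calendar days to 2 December 2020 gives 21 February 2021, which is the last day of the review period.
The last day of the notice period: 21 February 2021 + 20 days = 13 March 2021.
The date closing becomes effective: 13 March 2021 + 15 days = 28 March 2021.

28 March 2021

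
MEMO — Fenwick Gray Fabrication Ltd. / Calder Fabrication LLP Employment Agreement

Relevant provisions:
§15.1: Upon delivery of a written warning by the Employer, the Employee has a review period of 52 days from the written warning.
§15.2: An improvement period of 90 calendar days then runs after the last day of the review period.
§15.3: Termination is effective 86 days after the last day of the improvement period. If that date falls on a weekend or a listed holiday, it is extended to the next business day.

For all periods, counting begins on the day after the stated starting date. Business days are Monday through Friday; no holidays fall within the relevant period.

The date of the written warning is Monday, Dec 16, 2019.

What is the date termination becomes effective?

Adding 52 calendar days to Dec 16, 2019 gives Feb 6, 2020, which is the last day of the review period.
Adding 90 calendar days to Feb 6, 2020 gives May 6, 2020, which is the last day of the improvement period.
The date termination becomes effective: May 6, 2020 + 86 days = Jul 31, 2020. Jul 31, 2020 is a Friday, so no roll-forward applies.

Jul 31, 2020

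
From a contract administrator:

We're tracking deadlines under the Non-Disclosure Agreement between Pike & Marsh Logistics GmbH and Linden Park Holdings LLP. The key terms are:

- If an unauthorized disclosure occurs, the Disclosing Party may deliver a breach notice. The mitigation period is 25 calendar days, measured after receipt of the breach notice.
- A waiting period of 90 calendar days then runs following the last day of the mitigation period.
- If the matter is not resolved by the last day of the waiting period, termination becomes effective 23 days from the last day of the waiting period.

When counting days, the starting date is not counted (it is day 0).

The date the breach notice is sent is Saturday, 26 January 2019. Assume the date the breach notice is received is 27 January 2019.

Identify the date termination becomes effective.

The last day of the mitigation period: 25 calendar days after 27 January 2019 is 21 February 2019.
Adding 90 calendar days to 21 February 2019 gives 22 May 2019, which is the last day of the waiting period.
Adding 23 calendar days to 22 May 2019 gives 14 June 2019, which is the date termination becomes effective.

14 June 2019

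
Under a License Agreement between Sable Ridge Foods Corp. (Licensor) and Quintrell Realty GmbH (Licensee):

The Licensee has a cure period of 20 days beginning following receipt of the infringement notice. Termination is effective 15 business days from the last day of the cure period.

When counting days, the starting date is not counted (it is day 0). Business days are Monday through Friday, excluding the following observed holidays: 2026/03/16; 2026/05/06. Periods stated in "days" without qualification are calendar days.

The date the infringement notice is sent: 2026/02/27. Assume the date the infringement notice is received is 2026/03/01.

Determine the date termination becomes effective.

2026/04/10

The last day of the cure period: 2026/03/01 + 20 days = 2026/03/21.
The date termination becomes effective: counting 15 business days from Saturday, 2026/03/21 (Mar 23, Mar 24, Mar 25, Mar 26, …, Apr 8, Apr 9, Apr 10, skipping weekends) reaches Friday, 2026/04/10.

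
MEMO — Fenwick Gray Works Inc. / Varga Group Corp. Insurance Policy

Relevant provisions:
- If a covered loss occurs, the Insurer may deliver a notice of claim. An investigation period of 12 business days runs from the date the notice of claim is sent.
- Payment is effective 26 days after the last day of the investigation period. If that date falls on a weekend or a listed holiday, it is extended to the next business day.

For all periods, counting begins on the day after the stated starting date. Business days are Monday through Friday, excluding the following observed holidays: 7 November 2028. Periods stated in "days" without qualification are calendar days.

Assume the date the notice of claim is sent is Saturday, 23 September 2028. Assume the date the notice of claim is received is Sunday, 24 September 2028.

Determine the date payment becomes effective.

The last day of the investigation period: 12 business days after Saturday, 23 September 2028, skipping weekends — Sep 25, Sep 26, Sep 27, Sep 28, …, Oct 6, Oct 9, Oct 10 — lands on Tuesday, 10 October 2028.
The date payment becomes effective: 10 October 2028 + 26 days = 5 November 2028. That falls on a Sunday, so it rolls to the next business day, Monday, 6 November 2028.

6 November 2028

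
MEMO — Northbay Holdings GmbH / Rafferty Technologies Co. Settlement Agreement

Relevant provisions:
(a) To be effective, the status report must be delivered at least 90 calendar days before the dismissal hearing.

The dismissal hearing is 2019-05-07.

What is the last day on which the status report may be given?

2019-02-06

2019-05-07 minus 90 days is 2019-02-06.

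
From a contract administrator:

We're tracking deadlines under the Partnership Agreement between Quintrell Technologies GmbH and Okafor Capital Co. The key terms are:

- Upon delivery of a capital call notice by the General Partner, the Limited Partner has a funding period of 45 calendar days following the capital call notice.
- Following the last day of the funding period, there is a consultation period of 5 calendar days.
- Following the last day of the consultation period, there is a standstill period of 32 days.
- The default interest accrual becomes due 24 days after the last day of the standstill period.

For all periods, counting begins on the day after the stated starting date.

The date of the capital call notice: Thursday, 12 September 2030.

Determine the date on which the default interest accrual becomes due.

27 December 2030

The last day of the funding period: 45 calendar days after 12 September 2030 is 27 October 2030.
The last day of the consultation period: 5 calendar days after 27 October 2030 is 1 November 2030.
The last day of the standstill period: 32 calendar days after 1 November 2030 is 3 December 2030.
Adding 24 calendar days to 3 December 2030 gives 27 December 2030, which is the date on which the default interest accrual becomes due.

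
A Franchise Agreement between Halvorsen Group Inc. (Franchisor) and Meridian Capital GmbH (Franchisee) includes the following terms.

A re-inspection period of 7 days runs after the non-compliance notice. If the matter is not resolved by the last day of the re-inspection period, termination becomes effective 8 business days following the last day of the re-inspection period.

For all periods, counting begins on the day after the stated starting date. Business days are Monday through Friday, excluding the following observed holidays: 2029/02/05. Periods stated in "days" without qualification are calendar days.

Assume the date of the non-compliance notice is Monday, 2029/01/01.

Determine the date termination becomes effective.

2029/01/18

The last day of the re-inspection period: 2029/01/01 + 7 days = 2029/01/08.
The date termination becomes effective: counting 8 business days from Monday, 2029/01/08 (Jan 9, Jan 10, Jan 11, Jan 12, Jan 15, Jan 16, Jan 17, Jan 18, skipping weekends) reaches Thursday, 2029/01/18.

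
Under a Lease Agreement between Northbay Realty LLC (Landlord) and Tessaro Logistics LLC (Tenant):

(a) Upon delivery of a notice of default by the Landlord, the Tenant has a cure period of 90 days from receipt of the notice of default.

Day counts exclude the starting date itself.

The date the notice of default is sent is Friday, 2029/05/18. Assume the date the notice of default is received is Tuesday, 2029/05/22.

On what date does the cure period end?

2029/08/20

The last day of the cure period: 90 calendar days after 2029/05/22 is 2029/08/20.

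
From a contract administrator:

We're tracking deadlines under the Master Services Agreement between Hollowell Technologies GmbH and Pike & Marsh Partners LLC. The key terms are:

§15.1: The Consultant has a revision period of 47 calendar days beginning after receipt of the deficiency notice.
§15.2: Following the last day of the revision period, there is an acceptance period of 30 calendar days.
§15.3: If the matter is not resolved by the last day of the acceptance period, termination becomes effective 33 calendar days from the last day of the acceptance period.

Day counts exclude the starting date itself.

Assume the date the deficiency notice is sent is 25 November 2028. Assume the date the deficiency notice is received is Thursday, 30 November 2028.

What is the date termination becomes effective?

Adding 47 calendar days to 30 November 2028 gives 16 January 2029, which is the last day of the revision period.
The last day of the acceptance period: 30 calendar days after 16 January 2029 is 15 February 2029.
The date termination becomes effective: 33 calendar days after 15 February 2029 is 20 March 2029.

20 March 2029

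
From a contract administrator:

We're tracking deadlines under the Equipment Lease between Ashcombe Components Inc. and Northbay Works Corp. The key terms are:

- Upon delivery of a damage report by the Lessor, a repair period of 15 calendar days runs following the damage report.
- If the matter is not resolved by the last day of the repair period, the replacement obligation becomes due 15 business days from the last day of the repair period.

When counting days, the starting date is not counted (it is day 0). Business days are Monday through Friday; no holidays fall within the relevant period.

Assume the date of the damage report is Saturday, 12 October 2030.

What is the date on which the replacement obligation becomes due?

The last day of the repair period: 12 October 2030 + 15 days = 27 October 2030.
The date on which the replacement obligation becomes due: counting 15 business days from Sunday, 27 October 2030 (Oct 28, Oct 29, Oct 30, Oct 31, …, Nov 13, Nov 14, Nov 15, skipping weekends) reaches Friday, 15 November 2030.

15 November 2030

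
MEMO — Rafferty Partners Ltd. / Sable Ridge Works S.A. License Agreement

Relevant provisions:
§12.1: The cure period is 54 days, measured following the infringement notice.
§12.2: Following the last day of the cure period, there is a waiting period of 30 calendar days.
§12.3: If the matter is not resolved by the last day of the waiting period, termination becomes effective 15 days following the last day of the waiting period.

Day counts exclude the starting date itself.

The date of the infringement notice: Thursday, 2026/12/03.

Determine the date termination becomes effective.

2027/03/12

The last day of the cure period: 2026/12/03 + 54 days = 2027/01/26.
The last day of the waiting period: 30 calendar days after 2027/01/26 is 2027/02/25.
The date termination becomes effective: 2027/02/25 + 15 days = 2027/03/12.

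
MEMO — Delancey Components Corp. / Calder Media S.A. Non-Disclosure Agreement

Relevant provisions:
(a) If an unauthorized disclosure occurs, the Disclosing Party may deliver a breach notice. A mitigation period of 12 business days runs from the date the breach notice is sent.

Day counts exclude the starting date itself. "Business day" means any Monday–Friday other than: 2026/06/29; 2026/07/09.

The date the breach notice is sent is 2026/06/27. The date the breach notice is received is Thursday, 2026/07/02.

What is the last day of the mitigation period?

2026/07/16

The last day of the mitigation period: 12 business days after Saturday, 2026/06/27, skipping weekends and the listed holidays on Jun 29, Jul 9 — Jun 30, Jul 1, Jul 2, Jul 3, …, Jul 14, Jul 15, Jul 16 — lands on Thursday, 2026/07/16.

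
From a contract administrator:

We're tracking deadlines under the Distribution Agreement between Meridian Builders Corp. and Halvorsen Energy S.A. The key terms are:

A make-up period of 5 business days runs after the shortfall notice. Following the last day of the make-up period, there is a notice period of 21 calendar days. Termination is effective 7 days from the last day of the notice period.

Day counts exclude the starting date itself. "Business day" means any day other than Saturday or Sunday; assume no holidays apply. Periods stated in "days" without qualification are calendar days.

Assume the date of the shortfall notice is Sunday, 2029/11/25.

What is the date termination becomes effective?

From Sunday, 2029/11/25, 5 business days (Nov 26, Nov 27, Nov 28, Nov 29, Nov 30, skipping weekends) brings us to Friday, 2029/11/30, which is the last day of the make-up period.
Adding 21 calendar days to 2029/11/30 gives 2029/12/21, which is the last day of the notice period.
The date termination becomes effective: 7 calendar days after 2029/12/21 is 2029/12/28.

2029/12/28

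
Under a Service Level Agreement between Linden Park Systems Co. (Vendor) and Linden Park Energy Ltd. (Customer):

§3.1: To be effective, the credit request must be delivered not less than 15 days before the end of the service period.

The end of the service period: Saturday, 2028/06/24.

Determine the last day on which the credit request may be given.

Counting back 15 calendar days from 2028/06/24 gives 2028/06/09.

2028/06/09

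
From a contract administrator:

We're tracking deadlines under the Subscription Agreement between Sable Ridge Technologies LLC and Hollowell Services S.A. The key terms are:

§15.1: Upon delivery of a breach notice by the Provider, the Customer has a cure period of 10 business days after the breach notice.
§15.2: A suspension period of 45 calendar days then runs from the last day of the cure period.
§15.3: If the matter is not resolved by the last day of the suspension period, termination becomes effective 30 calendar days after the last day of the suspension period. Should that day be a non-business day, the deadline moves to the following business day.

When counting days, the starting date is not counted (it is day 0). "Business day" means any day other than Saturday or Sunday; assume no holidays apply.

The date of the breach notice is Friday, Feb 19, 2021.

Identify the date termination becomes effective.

May 19, 2021

From Friday, Feb 19, 2021, 10 business days (Feb 22, Feb 23, Feb 24, Feb 25, Feb 26, Mar 1, Mar 2, Mar 3, Mar 4, Mar 5, skipping weekends) brings us to Friday, Mar 5, 2021, which is the last day of the cure period.
The last day of the suspension period: Mar 5, 2021 + 45 days = Apr 19, 2021.
The date termination becomes effective: 30 calendar days after Apr 19, 2021 is May 19, 2021. May 19, 2021 is a Wednesday, so no roll-forward applies.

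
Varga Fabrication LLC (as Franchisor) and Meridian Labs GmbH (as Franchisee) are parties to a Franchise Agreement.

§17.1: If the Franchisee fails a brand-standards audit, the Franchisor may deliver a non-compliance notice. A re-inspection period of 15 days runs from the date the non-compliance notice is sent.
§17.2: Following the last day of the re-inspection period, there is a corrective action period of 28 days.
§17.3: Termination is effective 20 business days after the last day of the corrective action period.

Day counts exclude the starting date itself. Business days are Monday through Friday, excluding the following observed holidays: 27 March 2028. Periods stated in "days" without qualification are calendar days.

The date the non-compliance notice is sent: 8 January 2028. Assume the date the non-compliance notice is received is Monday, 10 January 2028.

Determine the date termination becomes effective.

The last day of the re-inspection period: 8 January 2028 + 15 days = 23 January 2028.
The last day of the corrective action period: 23 January 2028 + 28 days = 20 February 2028.
The date termination becomes effective: counting 20 business days from Sunday, 20 February 2028 (Feb 21, Feb 22, Feb 23, Feb 24, …, Mar 15, Mar 16, Mar 17, skipping weekends) reaches Friday, 17 March 2028.

17 March 2028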